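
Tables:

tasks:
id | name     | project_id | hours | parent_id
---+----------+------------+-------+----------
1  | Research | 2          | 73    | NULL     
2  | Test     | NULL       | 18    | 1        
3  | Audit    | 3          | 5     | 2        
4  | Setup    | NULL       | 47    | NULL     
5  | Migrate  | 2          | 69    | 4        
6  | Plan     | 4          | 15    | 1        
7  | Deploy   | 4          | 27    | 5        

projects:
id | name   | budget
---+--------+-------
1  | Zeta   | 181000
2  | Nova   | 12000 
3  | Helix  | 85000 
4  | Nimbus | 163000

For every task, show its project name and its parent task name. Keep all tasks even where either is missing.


Two LEFT JOINs from the same base table tasks: one to projects via project_id, one to tasks itself via parent_id. Both are LEFT so every task is preserved.
Match against projects:
  - task 1 (Research): project_id=2 -> matches Nova
  - task 2 (Test): project_id=NULL, no match -> kept with NULL
  - task 3 (Audit): project_id=3 -> matches Helix
  - task 4 (Setup): project_id=NULL, no match -> kept with NULL
  - task 5 (Migrate): project_id=2 -> matches Nova
  - task 6 (Plan): project_id=4 -> matches Nimbus
  - task 7 (Deploy): project_id=4 -> matches Nimbus
Match against tasks (self):
  - task 1 (Research): parent_id=NULL -> NULL
  - task 2 (Test): parent_id=1 -> Research
  - task 3 (Audit): parent_id=2 -> Test
  - task 4 (Setup): parent_id=NULL -> NULL
  - task 5 (Migrate): parent_id=4 -> Setup
  - task 6 (Plan): parent_id=1 -> Research
  - task 7 (Deploy): parent_id=5 -> Migrate

SQL:
SELECT a.name, b.name AS project, c.name AS parent
FROM tasks a
LEFT JOIN projects b ON a.project_id = b.id
LEFT JOIN tasks c ON a.parent_id = c.id

Result:
name     | project | parent  
---------+---------+---------
Research | Nova    | NULL    
Test     | NULL    | Research
Audit    | Helix   | Test    
Setup    | NULL    | NULL    
Migrate  | Nova    | Setup   
Plan     | Nimbus  | Research
Deploy   | Nimbus  | Migrate 


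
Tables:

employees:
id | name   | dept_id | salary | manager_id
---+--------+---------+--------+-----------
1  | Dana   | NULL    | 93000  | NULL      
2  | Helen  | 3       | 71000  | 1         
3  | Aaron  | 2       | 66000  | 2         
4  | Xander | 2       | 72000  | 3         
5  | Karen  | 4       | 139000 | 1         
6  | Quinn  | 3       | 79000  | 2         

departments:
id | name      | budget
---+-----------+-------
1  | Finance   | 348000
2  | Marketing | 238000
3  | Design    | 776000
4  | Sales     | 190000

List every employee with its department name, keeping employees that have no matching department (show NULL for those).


LEFT JOIN keeps every row from employees (the left table); where dept_id has no match in departments, the department columns become NULL. Walk through each employee:
  - employee 1 (Dana): dept_id=NULL, no match -> kept with NULL
  - employee 2 (Helen): dept_id=3 -> matches Design
  - employee 3 (Aaron): dept_id=2 -> matches Marketing
  - employee 4 (Xander): dept_id=2 -> matches Marketing
  - employee 5 (Karen): dept_id=4 -> matches Sales
  - employee 6 (Quinn): dept_id=3 -> matches Design
All 6 rows appear; 1 has NULL department.

SQL:
SELECT a.name, b.name AS department
FROM employees a
LEFT JOIN departments b ON a.dept_id = b.id

Result:
name   | department
-------+-----------
Dana   | NULL      
Helen  | Design    
Aaron  | Marketing 
Xander | Marketing 
Karen  | Sales     
Quinn  | Design    


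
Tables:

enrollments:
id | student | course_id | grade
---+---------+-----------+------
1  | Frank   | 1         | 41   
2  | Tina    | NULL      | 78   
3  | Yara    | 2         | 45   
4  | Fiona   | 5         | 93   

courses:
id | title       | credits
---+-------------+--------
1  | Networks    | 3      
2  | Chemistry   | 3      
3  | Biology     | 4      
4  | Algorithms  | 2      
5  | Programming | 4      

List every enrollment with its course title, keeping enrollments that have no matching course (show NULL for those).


LEFT JOIN keeps every row from enrollments (the left table); where course_id has no match in courses, the course columns become NULL. Walk through each enrollment:
  - enrollment 1 (Frank): course_id=1 -> matches Networks
  - enrollment 2 (Tina): course_id=NULL, no match -> kept with NULL
  - enrollment 3 (Yara): course_id=2 -> matches Chemistry
  - enrollment 4 (Fiona): course_id=5 -> matches Programming
All 4 rows appear; 1 has NULL course.

SQL:
SELECT a.student, b.title AS course
FROM enrollments a
LEFT JOIN courses b ON a.course_id = b.id

Result:
student | course     
--------+------------
Frank   | Networks   
Tina    | NULL       
Yara    | Chemistry  
Fiona   | Programming


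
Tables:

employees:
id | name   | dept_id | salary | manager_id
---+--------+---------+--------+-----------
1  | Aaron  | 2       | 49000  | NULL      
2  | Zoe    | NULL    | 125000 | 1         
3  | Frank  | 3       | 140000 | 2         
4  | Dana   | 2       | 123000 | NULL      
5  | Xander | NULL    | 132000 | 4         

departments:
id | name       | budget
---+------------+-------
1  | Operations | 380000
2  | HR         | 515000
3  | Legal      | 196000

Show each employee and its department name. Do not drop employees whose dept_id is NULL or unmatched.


LEFT JOIN keeps every row from employees (the left table); where dept_id has no match in departments, the department columns become NULL. Walk through each employee:
  - employee 1 (Aaron): dept_id=2 -> matches HR
  - employee 2 (Zoe): dept_id=NULL, no match -> kept with NULL
  - employee 3 (Frank): dept_id=3 -> matches Legal
  - employee 4 (Dana): dept_id=2 -> matches HR
  - employee 5 (Xander): dept_id=NULL, no match -> kept with NULL
All 5 rows appear; 2 have NULL department.

SQL:
SELECT a.name, b.name AS department
FROM employees a
LEFT JOIN departments b ON a.dept_id = b.id

Result:
name   | department
-------+-----------
Aaron  | HR        
Zoe    | NULL      
Frank  | Legal     
Dana   | HR        
Xander | NULL      


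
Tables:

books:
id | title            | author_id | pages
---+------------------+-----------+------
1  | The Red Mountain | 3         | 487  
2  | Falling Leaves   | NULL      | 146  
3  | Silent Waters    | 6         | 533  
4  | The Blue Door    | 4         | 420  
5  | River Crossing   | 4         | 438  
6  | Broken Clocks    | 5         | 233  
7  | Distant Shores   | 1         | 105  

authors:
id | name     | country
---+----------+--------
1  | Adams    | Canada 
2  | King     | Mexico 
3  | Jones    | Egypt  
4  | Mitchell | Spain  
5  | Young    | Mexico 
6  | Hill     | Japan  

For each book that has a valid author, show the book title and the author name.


INNER JOIN keeps only books rows whose author_id matches an id in authors. Walk through each book:
  - book 1 (The Red Mountain): author_id=3 -> matches Jones
  - book 2 (Falling Leaves): author_id=NULL, no match -> dropped
  - book 3 (Silent Waters): author_id=6 -> matches Hill
  - book 4 (The Blue Door): author_id=4 -> matches Mitchell
  - book 5 (River Crossing): author_id=4 -> matches Mitchell
  - book 6 (Broken Clocks): author_id=5 -> matches Young
  - book 7 (Distant Shores): author_id=1 -> matches Adams
So 1 of 7 rows is dropped.

SQL:
SELECT a.title, b.name AS author
FROM books a
INNER JOIN authors b ON a.author_id = b.id

Result:
title            | author  
-----------------+---------
The Red Mountain | Jones   
Silent Waters    | Hill    
The Blue Door    | Mitchell
River Crossing   | Mitchell
Broken Clocks    | Young   
Distant Shores   | Adams   


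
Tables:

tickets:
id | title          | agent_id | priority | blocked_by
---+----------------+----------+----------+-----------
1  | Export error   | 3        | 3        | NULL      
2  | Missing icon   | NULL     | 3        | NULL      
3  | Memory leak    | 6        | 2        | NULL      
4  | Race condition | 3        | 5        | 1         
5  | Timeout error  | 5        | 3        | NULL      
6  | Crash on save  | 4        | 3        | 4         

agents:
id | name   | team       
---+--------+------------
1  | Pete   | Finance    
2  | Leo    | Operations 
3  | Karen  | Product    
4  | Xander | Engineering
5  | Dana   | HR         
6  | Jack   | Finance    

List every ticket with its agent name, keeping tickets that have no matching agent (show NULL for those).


LEFT JOIN keeps every row from tickets (the left table); where agent_id has no match in agents, the agent columns become NULL. Walk through each ticket:
  - ticket 1 (Export error): agent_id=3 -> matches Karen
  - ticket 2 (Missing icon): agent_id=NULL, no match -> kept with NULL
  - ticket 3 (Memory leak): agent_id=6 -> matches Jack
  - ticket 4 (Race condition): agent_id=3 -> matches Karen
  - ticket 5 (Timeout error): agent_id=5 -> matches Dana
  - ticket 6 (Crash on save): agent_id=4 -> matches Xander
All 6 rows appear; 1 has NULL agent.

SQL:
SELECT a.title, b.name AS agent
FROM tickets a
LEFT JOIN agents b ON a.agent_id = b.id

Result:
title          | agent 
---------------+-------
Export error   | Karen 
Missing icon   | NULL  
Memory leak    | Jack  
Race condition | Karen 
Timeout error  | Dana  
Crash on save  | Xander


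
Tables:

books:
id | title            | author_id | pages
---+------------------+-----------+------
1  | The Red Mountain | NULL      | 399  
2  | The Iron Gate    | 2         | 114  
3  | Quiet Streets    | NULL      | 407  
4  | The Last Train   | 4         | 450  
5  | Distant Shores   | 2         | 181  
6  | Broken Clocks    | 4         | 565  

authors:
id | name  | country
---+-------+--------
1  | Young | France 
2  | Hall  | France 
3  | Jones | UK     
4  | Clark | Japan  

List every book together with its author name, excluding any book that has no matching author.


INNER JOIN keeps only books rows whose author_id matches an id in authors. Walk through each book:
  - book 1 (The Red Mountain): author_id=NULL, no match -> dropped
  - book 2 (The Iron Gate): author_id=2 -> matches Hall
  - book 3 (Quiet Streets): author_id=NULL, no match -> dropped
  - book 4 (The Last Train): author_id=4 -> matches Clark
  - book 5 (Distant Shores): author_id=2 -> matches Hall
  - book 6 (Broken Clocks): author_id=4 -> matches Clark
So 2 of 6 rows are dropped.

SQL:
SELECT a.title, b.name AS author
FROM books a
INNER JOIN authors b ON a.author_id = b.id

Result:
title          | author
---------------+-------
The Iron Gate  | Hall  
The Last Train | Clark 
Distant Shores | Hall  
Broken Clocks  | Clark 


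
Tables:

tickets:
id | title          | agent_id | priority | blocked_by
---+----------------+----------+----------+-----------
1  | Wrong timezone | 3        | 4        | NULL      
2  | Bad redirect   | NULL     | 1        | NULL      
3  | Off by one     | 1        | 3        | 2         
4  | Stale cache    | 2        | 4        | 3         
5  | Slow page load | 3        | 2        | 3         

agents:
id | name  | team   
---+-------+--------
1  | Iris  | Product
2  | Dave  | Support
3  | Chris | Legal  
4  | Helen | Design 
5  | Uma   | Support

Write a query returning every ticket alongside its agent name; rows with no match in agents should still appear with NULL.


LEFT JOIN keeps every row from tickets (the left table); where agent_id has no match in agents, the agent columns become NULL. Walk through each ticket:
  - ticket 1 (Wrong timezone): agent_id=3 -> matches Chris
  - ticket 2 (Bad redirect): agent_id=NULL, no match -> kept with NULL
  - ticket 3 (Off by one): agent_id=1 -> matches Iris
  - ticket 4 (Stale cache): agent_id=2 -> matches Dave
  - ticket 5 (Slow page load): agent_id=3 -> matches Chris
All 5 rows appear; 1 has NULL agent.

SQL:
SELECT a.title, b.name AS agent
FROM tickets a
LEFT JOIN agents b ON a.agent_id = b.id

Result:
title          | agent
---------------+------
Wrong timezone | Chris
Bad redirect   | NULL 
Off by one     | Iris 
Stale cache    | Dave 
Slow page load | Chris


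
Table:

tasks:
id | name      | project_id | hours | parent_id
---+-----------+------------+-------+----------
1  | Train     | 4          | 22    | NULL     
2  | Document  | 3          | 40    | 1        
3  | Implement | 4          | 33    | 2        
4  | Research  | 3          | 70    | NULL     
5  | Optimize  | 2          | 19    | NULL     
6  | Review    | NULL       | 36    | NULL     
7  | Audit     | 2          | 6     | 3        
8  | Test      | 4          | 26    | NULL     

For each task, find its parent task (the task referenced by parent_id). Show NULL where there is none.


This is a self-join: tasks is joined to a second copy of itself, matching each row's parent_id to another row's id. Use LEFT JOIN so rows with parent_id=NULL are kept.
  - task 1 (Train): parent_id=NULL -> NULL
  - task 2 (Document): parent_id=1 -> Train
  - task 3 (Implement): parent_id=2 -> Document
  - task 4 (Research): parent_id=NULL -> NULL
  - task 5 (Optimize): parent_id=NULL -> NULL
  - task 6 (Review): parent_id=NULL -> NULL
  - task 7 (Audit): parent_id=3 -> Implement
  - task 8 (Test): parent_id=NULL -> NULL

SQL:
SELECT a.name AS item, b.name AS parent
FROM tasks a
LEFT JOIN tasks b ON a.parent_id = b.id

Result:
item      | parent   
----------+----------
Train     | NULL     
Document  | Train    
Implement | Document 
Research  | NULL     
Optimize  | NULL     
Review    | NULL     
Audit     | Implement
Test      | NULL     


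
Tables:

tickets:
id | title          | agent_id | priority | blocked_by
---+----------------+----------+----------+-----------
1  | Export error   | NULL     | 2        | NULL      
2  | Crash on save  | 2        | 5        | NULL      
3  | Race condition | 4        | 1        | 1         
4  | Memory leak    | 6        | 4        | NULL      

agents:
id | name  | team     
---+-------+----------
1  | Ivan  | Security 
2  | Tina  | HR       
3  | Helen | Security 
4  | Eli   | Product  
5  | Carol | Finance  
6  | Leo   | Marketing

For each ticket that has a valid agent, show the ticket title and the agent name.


INNER JOIN keeps only tickets rows whose agent_id matches an id in agents. Walk through each ticket:
  - ticket 1 (Export error): agent_id=NULL, no match -> dropped
  - ticket 2 (Crash on save): agent_id=2 -> matches Tina
  - ticket 3 (Race condition): agent_id=4 -> matches Eli
  - ticket 4 (Memory leak): agent_id=6 -> matches Leo
So 1 of 4 rows is dropped.

SQL:
SELECT a.title, b.name AS agent
FROM tickets a
INNER JOIN agents b ON a.agent_id = b.id

Result:
title          | agent
---------------+------
Crash on save  | Tina 
Race condition | Eli  
Memory leak    | Leo  


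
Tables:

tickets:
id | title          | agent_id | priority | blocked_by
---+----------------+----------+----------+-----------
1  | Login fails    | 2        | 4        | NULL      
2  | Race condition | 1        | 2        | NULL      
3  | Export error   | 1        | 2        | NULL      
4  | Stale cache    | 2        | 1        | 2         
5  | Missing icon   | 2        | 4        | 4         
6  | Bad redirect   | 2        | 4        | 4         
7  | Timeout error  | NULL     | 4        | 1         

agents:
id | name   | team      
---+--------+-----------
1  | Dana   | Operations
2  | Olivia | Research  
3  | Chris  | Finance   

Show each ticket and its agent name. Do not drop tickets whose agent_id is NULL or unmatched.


LEFT JOIN keeps every row from tickets (the left table); where agent_id has no match in agents, the agent columns become NULL. Walk through each ticket:
  - ticket 1 (Login fails): agent_id=2 -> matches Olivia
  - ticket 2 (Race condition): agent_id=1 -> matches Dana
  - ticket 3 (Export error): agent_id=1 -> matches Dana
  - ticket 4 (Stale cache): agent_id=2 -> matches Olivia
  - ticket 5 (Missing icon): agent_id=2 -> matches Olivia
  - ticket 6 (Bad redirect): agent_id=2 -> matches Olivia
  - ticket 7 (Timeout error): agent_id=NULL, no match -> kept with NULL
All 7 rows appear; 1 has NULL agent.

SQL:
SELECT a.title, b.name AS agent
FROM tickets a
LEFT JOIN agents b ON a.agent_id = b.id

Result:
title          | agent 
---------------+-------
Login fails    | Olivia
Race condition | Dana  
Export error   | Dana  
Stale cache    | Olivia
Missing icon   | Olivia
Bad redirect   | Olivia
Timeout error  | NULL  


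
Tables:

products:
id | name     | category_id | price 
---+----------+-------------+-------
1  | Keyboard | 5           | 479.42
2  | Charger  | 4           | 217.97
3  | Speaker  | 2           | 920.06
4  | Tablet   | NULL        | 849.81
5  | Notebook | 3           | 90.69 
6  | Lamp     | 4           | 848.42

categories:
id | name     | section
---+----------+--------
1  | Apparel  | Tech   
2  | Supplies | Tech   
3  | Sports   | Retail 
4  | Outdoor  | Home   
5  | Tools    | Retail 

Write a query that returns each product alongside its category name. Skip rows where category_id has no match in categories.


INNER JOIN keeps only products rows whose category_id matches an id in categories. Walk through each product:
  - product 1 (Keyboard): category_id=5 -> matches Tools
  - product 2 (Charger): category_id=4 -> matches Outdoor
  - product 3 (Speaker): category_id=2 -> matches Supplies
  - product 4 (Tablet): category_id=NULL, no match -> dropped
  - product 5 (Notebook): category_id=3 -> matches Sports
  - product 6 (Lamp): category_id=4 -> matches Outdoor
So 1 of 6 rows is dropped.

SQL:
SELECT a.name, b.name AS category
FROM products a
INNER JOIN categories b ON a.category_id = b.id

Result:
name     | category
---------+---------
Keyboard | Tools   
Charger  | Outdoor 
Speaker  | Supplies
Notebook | Sports  
Lamp     | Outdoor 


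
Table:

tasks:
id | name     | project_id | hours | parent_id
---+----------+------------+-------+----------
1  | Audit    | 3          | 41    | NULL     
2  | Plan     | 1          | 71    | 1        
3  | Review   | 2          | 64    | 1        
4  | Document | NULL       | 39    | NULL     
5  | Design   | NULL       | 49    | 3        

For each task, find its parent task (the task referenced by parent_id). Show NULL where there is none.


This is a self-join: tasks is joined to a second copy of itself, matching each row's parent_id to another row's id. Use LEFT JOIN so rows with parent_id=NULL are kept.
  - task 1 (Audit): parent_id=NULL -> NULL
  - task 2 (Plan): parent_id=1 -> Audit
  - task 3 (Review): parent_id=1 -> Audit
  - task 4 (Document): parent_id=NULL -> NULL
  - task 5 (Design): parent_id=3 -> Review

SQL:
SELECT a.name AS item, b.name AS parent
FROM tasks a
LEFT JOIN tasks b ON a.parent_id = b.id

Result:
item     | parent
---------+-------
Audit    | NULL  
Plan     | Audit 
Review   | Audit 
Document | NULL  
Design   | Review


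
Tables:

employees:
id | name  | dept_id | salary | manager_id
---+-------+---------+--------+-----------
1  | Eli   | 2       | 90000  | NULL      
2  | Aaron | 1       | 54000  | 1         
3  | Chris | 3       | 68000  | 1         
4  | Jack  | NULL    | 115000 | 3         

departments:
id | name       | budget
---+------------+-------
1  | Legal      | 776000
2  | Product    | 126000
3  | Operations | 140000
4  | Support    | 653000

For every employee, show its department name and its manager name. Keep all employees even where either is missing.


Two LEFT JOINs from the same base table employees: one to departments via dept_id, one to employees itself via manager_id. Both are LEFT so every employee is preserved.
Match against departments:
  - employee 1 (Eli): dept_id=2 -> matches Product
  - employee 2 (Aaron): dept_id=1 -> matches Legal
  - employee 3 (Chris): dept_id=3 -> matches Operations
  - employee 4 (Jack): dept_id=NULL, no match -> kept with NULL
Match against employees (self):
  - employee 1 (Eli): manager_id=NULL -> NULL
  - employee 2 (Aaron): manager_id=1 -> Eli
  - employee 3 (Chris): manager_id=1 -> Eli
  - employee 4 (Jack): manager_id=3 -> Chris

SQL:
SELECT a.name, b.name AS department, c.name AS manager
FROM employees a
LEFT JOIN departments b ON a.dept_id = b.id
LEFT JOIN employees c ON a.manager_id = c.id

Result:
name  | department | manager
------+------------+--------
Eli   | Product    | NULL   
Aaron | Legal      | Eli    
Chris | Operations | Eli    
Jack  | NULL       | Chris  


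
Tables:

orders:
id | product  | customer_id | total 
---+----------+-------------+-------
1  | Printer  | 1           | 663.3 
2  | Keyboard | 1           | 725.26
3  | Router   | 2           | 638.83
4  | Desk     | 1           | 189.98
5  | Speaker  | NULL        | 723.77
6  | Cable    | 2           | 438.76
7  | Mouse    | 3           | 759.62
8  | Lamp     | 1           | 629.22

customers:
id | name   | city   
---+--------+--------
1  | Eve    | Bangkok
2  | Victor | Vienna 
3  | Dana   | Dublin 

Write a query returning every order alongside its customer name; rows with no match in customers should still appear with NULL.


LEFT JOIN keeps every row from orders (the left table); where customer_id has no match in customers, the customer columns become NULL. Walk through each order:
  - order 1 (Printer): customer_id=1 -> matches Eve
  - order 2 (Keyboard): customer_id=1 -> matches Eve
  - order 3 (Router): customer_id=2 -> matches Victor
  - order 4 (Desk): customer_id=1 -> matches Eve
  - order 5 (Speaker): customer_id=NULL, no match -> kept with NULL
  - order 6 (Cable): customer_id=2 -> matches Victor
  - order 7 (Mouse): customer_id=3 -> matches Dana
  - order 8 (Lamp): customer_id=1 -> matches Eve
All 8 rows appear; 1 has NULL customer.

SQL:
SELECT a.product, b.name AS customer
FROM orders a
LEFT JOIN customers b ON a.customer_id = b.id

Result:
product  | customer
---------+---------
Printer  | Eve     
Keyboard | Eve     
Router   | Victor  
Desk     | Eve     
Speaker  | NULL    
Cable    | Victor  
Mouse    | Dana    
Lamp     | Eve     


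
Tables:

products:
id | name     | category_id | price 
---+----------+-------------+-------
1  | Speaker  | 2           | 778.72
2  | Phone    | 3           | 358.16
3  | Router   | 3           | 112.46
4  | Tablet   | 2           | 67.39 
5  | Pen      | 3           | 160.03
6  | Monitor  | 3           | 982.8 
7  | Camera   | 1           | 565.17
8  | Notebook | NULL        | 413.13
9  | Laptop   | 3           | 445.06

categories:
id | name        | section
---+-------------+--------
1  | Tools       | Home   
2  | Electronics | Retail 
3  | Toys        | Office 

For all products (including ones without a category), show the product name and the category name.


LEFT JOIN keeps every row from products (the left table); where category_id has no match in categories, the category columns become NULL. Walk through each product:
  - product 1 (Speaker): category_id=2 -> matches Electronics
  - product 2 (Phone): category_id=3 -> matches Toys
  - product 3 (Router): category_id=3 -> matches Toys
  - product 4 (Tablet): category_id=2 -> matches Electronics
  - product 5 (Pen): category_id=3 -> matches Toys
  - product 6 (Monitor): category_id=3 -> matches Toys
  - product 7 (Camera): category_id=1 -> matches Tools
  - product 8 (Notebook): category_id=NULL, no match -> kept with NULL
  - product 9 (Laptop): category_id=3 -> matches Toys
All 9 rows appear; 1 has NULL category.

SQL:
SELECT a.name, b.name AS category
FROM products a
LEFT JOIN categories b ON a.category_id = b.id

Result:
name     | category   
---------+------------
Speaker  | Electronics
Phone    | Toys       
Router   | Toys       
Tablet   | Electronics
Pen      | Toys       
Monitor  | Toys       
Camera   | Tools      
Notebook | NULL       
Laptop   | Toys       


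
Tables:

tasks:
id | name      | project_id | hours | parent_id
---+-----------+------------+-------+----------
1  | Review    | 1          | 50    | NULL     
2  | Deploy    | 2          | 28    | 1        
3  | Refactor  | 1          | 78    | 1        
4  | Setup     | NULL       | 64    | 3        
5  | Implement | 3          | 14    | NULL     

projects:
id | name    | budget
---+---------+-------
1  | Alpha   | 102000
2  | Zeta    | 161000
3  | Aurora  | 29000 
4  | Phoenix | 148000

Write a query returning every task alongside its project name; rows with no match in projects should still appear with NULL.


LEFT JOIN keeps every row from tasks (the left table); where project_id has no match in projects, the project columns become NULL. Walk through each task:
  - task 1 (Review): project_id=1 -> matches Alpha
  - task 2 (Deploy): project_id=2 -> matches Zeta
  - task 3 (Refactor): project_id=1 -> matches Alpha
  - task 4 (Setup): project_id=NULL, no match -> kept with NULL
  - task 5 (Implement): project_id=3 -> matches Aurora
All 5 rows appear; 1 has NULL project.

SQL:
SELECT a.name, b.name AS project
FROM tasks a
LEFT JOIN projects b ON a.project_id = b.id

Result:
name      | project
----------+--------
Review    | Alpha  
Deploy    | Zeta   
Refactor  | Alpha  
Setup     | NULL   
Implement | Aurora 


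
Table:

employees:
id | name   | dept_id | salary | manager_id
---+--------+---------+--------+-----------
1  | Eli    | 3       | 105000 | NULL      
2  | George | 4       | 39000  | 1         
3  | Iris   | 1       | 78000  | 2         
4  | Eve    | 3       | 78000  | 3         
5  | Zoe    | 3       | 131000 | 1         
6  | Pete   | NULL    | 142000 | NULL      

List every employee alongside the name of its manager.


This is a self-join: employees is joined to a second copy of itself, matching each row's manager_id to another row's id. Use LEFT JOIN so rows with manager_id=NULL are kept.
  - employee 1 (Eli): manager_id=NULL -> NULL
  - employee 2 (George): manager_id=1 -> Eli
  - employee 3 (Iris): manager_id=2 -> George
  - employee 4 (Eve): manager_id=3 -> Iris
  - employee 5 (Zoe): manager_id=1 -> Eli
  - employee 6 (Pete): manager_id=NULL -> NULL

SQL:
SELECT a.name AS item, b.name AS manager
FROM employees a
LEFT JOIN employees b ON a.manager_id = b.id

Result:
item   | manager
-------+--------
Eli    | NULL   
George | Eli    
Iris   | George 
Eve    | Iris   
Zoe    | Eli    
Pete   | NULL   


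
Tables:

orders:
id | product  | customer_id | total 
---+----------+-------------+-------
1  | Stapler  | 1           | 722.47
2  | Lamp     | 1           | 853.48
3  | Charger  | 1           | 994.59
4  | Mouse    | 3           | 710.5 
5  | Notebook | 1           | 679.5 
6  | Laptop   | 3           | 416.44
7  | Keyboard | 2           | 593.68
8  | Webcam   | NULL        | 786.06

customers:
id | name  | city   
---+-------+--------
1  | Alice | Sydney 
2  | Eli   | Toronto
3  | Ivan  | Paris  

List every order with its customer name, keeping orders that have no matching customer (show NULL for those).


LEFT JOIN keeps every row from orders (the left table); where customer_id has no match in customers, the customer columns become NULL. Walk through each order:
  - order 1 (Stapler): customer_id=1 -> matches Alice
  - order 2 (Lamp): customer_id=1 -> matches Alice
  - order 3 (Charger): customer_id=1 -> matches Alice
  - order 4 (Mouse): customer_id=3 -> matches Ivan
  - order 5 (Notebook): customer_id=1 -> matches Alice
  - order 6 (Laptop): customer_id=3 -> matches Ivan
  - order 7 (Keyboard): customer_id=2 -> matches Eli
  - order 8 (Webcam): customer_id=NULL, no match -> kept with NULL
All 8 rows appear; 1 has NULL customer.

SQL:
SELECT a.product, b.name AS customer
FROM orders a
LEFT JOIN customers b ON a.customer_id = b.id

Result:
product  | customer
---------+---------
Stapler  | Alice   
Lamp     | Alice   
Charger  | Alice   
Mouse    | Ivan    
Notebook | Alice   
Laptop   | Ivan    
Keyboard | Eli     
Webcam   | NULL    


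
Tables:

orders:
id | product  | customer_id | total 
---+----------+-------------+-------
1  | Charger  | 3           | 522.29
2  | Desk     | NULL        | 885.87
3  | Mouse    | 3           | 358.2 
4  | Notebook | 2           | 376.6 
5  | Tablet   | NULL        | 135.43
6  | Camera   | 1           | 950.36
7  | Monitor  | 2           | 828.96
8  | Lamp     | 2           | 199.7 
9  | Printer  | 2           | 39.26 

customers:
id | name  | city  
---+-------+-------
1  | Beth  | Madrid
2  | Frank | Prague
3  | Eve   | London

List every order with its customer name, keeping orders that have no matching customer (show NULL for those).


LEFT JOIN keeps every row from orders (the left table); where customer_id has no match in customers, the customer columns become NULL. Walk through each order:
  - order 1 (Charger): customer_id=3 -> matches Eve
  - order 2 (Desk): customer_id=NULL, no match -> kept with NULL
  - order 3 (Mouse): customer_id=3 -> matches Eve
  - order 4 (Notebook): customer_id=2 -> matches Frank
  - order 5 (Tablet): customer_id=NULL, no match -> kept with NULL
  - order 6 (Camera): customer_id=1 -> matches Beth
  - order 7 (Monitor): customer_id=2 -> matches Frank
  - order 8 (Lamp): customer_id=2 -> matches Frank
  - order 9 (Printer): customer_id=2 -> matches Frank
All 9 rows appear; 2 have NULL customer.

SQL:
SELECT a.product, b.name AS customer
FROM orders a
LEFT JOIN customers b ON a.customer_id = b.id

Result:
product  | customer
---------+---------
Charger  | Eve     
Desk     | NULL    
Mouse    | Eve     
Notebook | Frank   
Tablet   | NULL    
Camera   | Beth    
Monitor  | Frank   
Lamp     | Frank   
Printer  | Frank   


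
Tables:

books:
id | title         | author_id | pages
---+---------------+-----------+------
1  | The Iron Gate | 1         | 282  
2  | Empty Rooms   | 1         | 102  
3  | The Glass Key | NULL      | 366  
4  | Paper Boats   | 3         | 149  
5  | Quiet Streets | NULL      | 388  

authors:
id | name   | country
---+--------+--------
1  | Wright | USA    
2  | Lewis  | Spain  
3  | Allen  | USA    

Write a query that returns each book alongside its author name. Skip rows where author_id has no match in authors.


INNER JOIN keeps only books rows whose author_id matches an id in authors. Walk through each book:
  - book 1 (The Iron Gate): author_id=1 -> matches Wright
  - book 2 (Empty Rooms): author_id=1 -> matches Wright
  - book 3 (The Glass Key): author_id=NULL, no match -> dropped
  - book 4 (Paper Boats): author_id=3 -> matches Allen
  - book 5 (Quiet Streets): author_id=NULL, no match -> dropped
So 2 of 5 rows are dropped.

SQL:
SELECT a.title, b.name AS author
FROM books a
INNER JOIN authors b ON a.author_id = b.id

Result:
title         | author
--------------+-------
The Iron Gate | Wright
Empty Rooms   | Wright
Paper Boats   | Allen 


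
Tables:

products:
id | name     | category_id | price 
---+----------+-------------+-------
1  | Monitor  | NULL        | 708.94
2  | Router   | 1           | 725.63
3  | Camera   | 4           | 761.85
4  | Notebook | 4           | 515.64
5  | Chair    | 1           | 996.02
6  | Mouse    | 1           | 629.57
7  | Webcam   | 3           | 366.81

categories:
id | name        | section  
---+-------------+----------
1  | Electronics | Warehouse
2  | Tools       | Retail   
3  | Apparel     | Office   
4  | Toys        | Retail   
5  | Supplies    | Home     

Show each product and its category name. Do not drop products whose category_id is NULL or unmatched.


LEFT JOIN keeps every row from products (the left table); where category_id has no match in categories, the category columns become NULL. Walk through each product:
  - product 1 (Monitor): category_id=NULL, no match -> kept with NULL
  - product 2 (Router): category_id=1 -> matches Electronics
  - product 3 (Camera): category_id=4 -> matches Toys
  - product 4 (Notebook): category_id=4 -> matches Toys
  - product 5 (Chair): category_id=1 -> matches Electronics
  - product 6 (Mouse): category_id=1 -> matches Electronics
  - product 7 (Webcam): category_id=3 -> matches Apparel
All 7 rows appear; 1 has NULL category.

SQL:
SELECT a.name, b.name AS category
FROM products a
LEFT JOIN categories b ON a.category_id = b.id

Result:
name     | category   
---------+------------
Monitor  | NULL       
Router   | Electronics
Camera   | Toys       
Notebook | Toys       
Chair    | Electronics
Mouse    | Electronics
Webcam   | Apparel    


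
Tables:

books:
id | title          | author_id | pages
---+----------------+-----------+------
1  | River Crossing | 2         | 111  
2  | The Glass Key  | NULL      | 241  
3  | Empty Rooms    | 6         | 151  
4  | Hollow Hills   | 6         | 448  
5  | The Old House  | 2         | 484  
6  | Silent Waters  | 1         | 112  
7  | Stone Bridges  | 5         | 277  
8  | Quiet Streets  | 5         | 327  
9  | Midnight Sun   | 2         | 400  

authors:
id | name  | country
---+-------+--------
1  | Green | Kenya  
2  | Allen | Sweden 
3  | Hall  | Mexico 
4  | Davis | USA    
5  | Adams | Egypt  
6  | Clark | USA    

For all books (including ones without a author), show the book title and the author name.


LEFT JOIN keeps every row from books (the left table); where author_id has no match in authors, the author columns become NULL. Walk through each book:
  - book 1 (River Crossing): author_id=2 -> matches Allen
  - book 2 (The Glass Key): author_id=NULL, no match -> kept with NULL
  - book 3 (Empty Rooms): author_id=6 -> matches Clark
  - book 4 (Hollow Hills): author_id=6 -> matches Clark
  - book 5 (The Old House): author_id=2 -> matches Allen
  - book 6 (Silent Waters): author_id=1 -> matches Green
  - book 7 (Stone Bridges): author_id=5 -> matches Adams
  - book 8 (Quiet Streets): author_id=5 -> matches Adams
  - book 9 (Midnight Sun): author_id=2 -> matches Allen
All 9 rows appear; 1 has NULL author.

SQL:
SELECT a.title, b.name AS author
FROM books a
LEFT JOIN authors b ON a.author_id = b.id

Result:
title          | author
---------------+-------
River Crossing | Allen 
The Glass Key  | NULL  
Empty Rooms    | Clark 
Hollow Hills   | Clark 
The Old House  | Allen 
Silent Waters  | Green 
Stone Bridges  | Adams 
Quiet Streets  | Adams 
Midnight Sun   | Allen 


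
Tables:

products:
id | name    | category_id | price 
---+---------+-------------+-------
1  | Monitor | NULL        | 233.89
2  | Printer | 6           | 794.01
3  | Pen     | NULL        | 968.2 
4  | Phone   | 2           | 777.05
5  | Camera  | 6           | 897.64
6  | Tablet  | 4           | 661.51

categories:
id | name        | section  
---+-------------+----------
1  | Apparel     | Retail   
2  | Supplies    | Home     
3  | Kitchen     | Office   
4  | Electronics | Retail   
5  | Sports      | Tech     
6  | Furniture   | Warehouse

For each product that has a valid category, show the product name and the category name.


INNER JOIN keeps only products rows whose category_id matches an id in categories. Walk through each product:
  - product 1 (Monitor): category_id=NULL, no match -> dropped
  - product 2 (Printer): category_id=6 -> matches Furniture
  - product 3 (Pen): category_id=NULL, no match -> dropped
  - product 4 (Phone): category_id=2 -> matches Supplies
  - product 5 (Camera): category_id=6 -> matches Furniture
  - product 6 (Tablet): category_id=4 -> matches Electronics
So 2 of 6 rows are dropped.

SQL:
SELECT a.name, b.name AS category
FROM products a
INNER JOIN categories b ON a.category_id = b.id

Result:
name    | category   
--------+------------
Printer | Furniture  
Phone   | Supplies   
Camera  | Furniture  
Tablet  | Electronics


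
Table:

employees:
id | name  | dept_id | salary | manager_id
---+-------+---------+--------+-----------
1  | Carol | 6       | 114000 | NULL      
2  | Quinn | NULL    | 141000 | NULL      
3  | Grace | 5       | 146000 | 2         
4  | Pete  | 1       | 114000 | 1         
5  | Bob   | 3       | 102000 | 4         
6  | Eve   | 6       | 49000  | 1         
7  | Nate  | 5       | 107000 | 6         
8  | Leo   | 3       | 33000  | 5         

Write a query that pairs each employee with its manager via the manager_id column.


This is a self-join: employees is joined to a second copy of itself, matching each row's manager_id to another row's id. Use LEFT JOIN so rows with manager_id=NULL are kept.
  - employee 1 (Carol): manager_id=NULL -> NULL
  - employee 2 (Quinn): manager_id=NULL -> NULL
  - employee 3 (Grace): manager_id=2 -> Quinn
  - employee 4 (Pete): manager_id=1 -> Carol
  - employee 5 (Bob): manager_id=4 -> Pete
  - employee 6 (Eve): manager_id=1 -> Carol
  - employee 7 (Nate): manager_id=6 -> Eve
  - employee 8 (Leo): manager_id=5 -> Bob

SQL:
SELECT a.name AS item, b.name AS manager
FROM employees a
LEFT JOIN employees b ON a.manager_id = b.id

Result:
item  | manager
------+--------
Carol | NULL   
Quinn | NULL   
Grace | Quinn  
Pete  | Carol  
Bob   | Pete   
Eve   | Carol  
Nate  | Eve    
Leo   | Bob    


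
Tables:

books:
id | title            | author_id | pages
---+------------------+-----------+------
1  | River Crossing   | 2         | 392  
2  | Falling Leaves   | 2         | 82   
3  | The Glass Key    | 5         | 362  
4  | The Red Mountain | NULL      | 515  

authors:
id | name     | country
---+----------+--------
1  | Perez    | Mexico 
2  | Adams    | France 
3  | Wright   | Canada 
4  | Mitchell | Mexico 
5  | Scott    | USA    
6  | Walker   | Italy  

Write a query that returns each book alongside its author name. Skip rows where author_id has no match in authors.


INNER JOIN keeps only books rows whose author_id matches an id in authors. Walk through each book:
  - book 1 (River Crossing): author_id=2 -> matches Adams
  - book 2 (Falling Leaves): author_id=2 -> matches Adams
  - book 3 (The Glass Key): author_id=5 -> matches Scott
  - book 4 (The Red Mountain): author_id=NULL, no match -> dropped
So 1 of 4 rows is dropped.

SQL:
SELECT a.title, b.name AS author
FROM books a
INNER JOIN authors b ON a.author_id = b.id

Result:
title          | author
---------------+-------
River Crossing | Adams 
Falling Leaves | Adams 
The Glass Key  | Scott 


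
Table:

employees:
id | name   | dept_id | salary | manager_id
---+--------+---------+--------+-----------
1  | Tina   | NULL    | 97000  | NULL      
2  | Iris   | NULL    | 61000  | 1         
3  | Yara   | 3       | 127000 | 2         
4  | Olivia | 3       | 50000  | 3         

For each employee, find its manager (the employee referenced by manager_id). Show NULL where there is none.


This is a self-join: employees is joined to a second copy of itself, matching each row's manager_id to another row's id. Use LEFT JOIN so rows with manager_id=NULL are kept.
  - employee 1 (Tina): manager_id=NULL -> NULL
  - employee 2 (Iris): manager_id=1 -> Tina
  - employee 3 (Yara): manager_id=2 -> Iris
  - employee 4 (Olivia): manager_id=3 -> Yara

SQL:
SELECT a.name AS item, b.name AS manager
FROM employees a
LEFT JOIN employees b ON a.manager_id = b.id

Result:
item   | manager
-------+--------
Tina   | NULL   
Iris   | Tina   
Yara   | Iris   
Olivia | Yara   


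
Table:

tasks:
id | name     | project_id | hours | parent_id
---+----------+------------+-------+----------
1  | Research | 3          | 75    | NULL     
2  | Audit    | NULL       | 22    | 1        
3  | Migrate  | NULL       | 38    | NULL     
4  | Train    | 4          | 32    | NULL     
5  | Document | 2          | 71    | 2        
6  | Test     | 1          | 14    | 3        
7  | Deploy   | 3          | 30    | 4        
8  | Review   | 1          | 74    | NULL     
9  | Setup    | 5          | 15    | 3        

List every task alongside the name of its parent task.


This is a self-join: tasks is joined to a second copy of itself, matching each row's parent_id to another row's id. Use LEFT JOIN so rows with parent_id=NULL are kept.
  - task 1 (Research): parent_id=NULL -> NULL
  - task 2 (Audit): parent_id=1 -> Research
  - task 3 (Migrate): parent_id=NULL -> NULL
  - task 4 (Train): parent_id=NULL -> NULL
  - task 5 (Document): parent_id=2 -> Audit
  - task 6 (Test): parent_id=3 -> Migrate
  - task 7 (Deploy): parent_id=4 -> Train
  - task 8 (Review): parent_id=NULL -> NULL
  - task 9 (Setup): parent_id=3 -> Migrate

SQL:
SELECT a.name AS item, b.name AS parent
FROM tasks a
LEFT JOIN tasks b ON a.parent_id = b.id

Result:
item     | parent  
---------+---------
Research | NULL    
Audit    | Research
Migrate  | NULL    
Train    | NULL    
Document | Audit   
Test     | Migrate 
Deploy   | Train   
Review   | NULL    
Setup    | Migrate 


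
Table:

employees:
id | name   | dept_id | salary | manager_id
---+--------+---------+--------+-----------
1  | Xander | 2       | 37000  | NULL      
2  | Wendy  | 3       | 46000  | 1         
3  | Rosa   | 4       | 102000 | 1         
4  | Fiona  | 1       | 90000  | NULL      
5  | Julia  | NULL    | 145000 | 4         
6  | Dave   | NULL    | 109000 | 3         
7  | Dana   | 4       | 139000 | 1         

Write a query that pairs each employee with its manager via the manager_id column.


This is a self-join: employees is joined to a second copy of itself, matching each row's manager_id to another row's id. Use LEFT JOIN so rows with manager_id=NULL are kept.
  - employee 1 (Xander): manager_id=NULL -> NULL
  - employee 2 (Wendy): manager_id=1 -> Xander
  - employee 3 (Rosa): manager_id=1 -> Xander
  - employee 4 (Fiona): manager_id=NULL -> NULL
  - employee 5 (Julia): manager_id=4 -> Fiona
  - employee 6 (Dave): manager_id=3 -> Rosa
  - employee 7 (Dana): manager_id=1 -> Xander

SQL:
SELECT a.name AS item, b.name AS manager
FROM employees a
LEFT JOIN employees b ON a.manager_id = b.id

Result:
item   | manager
-------+--------
Xander | NULL   
Wendy  | Xander 
Rosa   | Xander 
Fiona  | NULL   
Julia  | Fiona  
Dave   | Rosa   
Dana   | Xander 
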